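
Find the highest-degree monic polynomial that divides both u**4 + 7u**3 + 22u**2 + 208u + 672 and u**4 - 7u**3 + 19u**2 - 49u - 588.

Repeated division with remainder:
  u**4 + 7u**3 + 22u**2 + 208u + 672 = (u**4 - 7u**3 + 19u**2 - 49u - 588) + (14u**3 + 3u**2 + 257u + 1260)
  u**4 - 7u**3 + 19u**2 - 49u - 588 = ((1/14)u - 101/196)(14u**3 + 3u**2 + 257u + 1260) + ((429/196)u**2 - (1287/196)u + 429/7)
  14u**3 + 3u**2 + 257u + 1260 = ((2744/429)u + 2940/143)((429/196)u**2 - (1287/196)u + 429/7) + (0)
Last nonzero remainder: (429/196)u**2 - (1287/196)u + 429/7. Dividing through by 429/196 gives the monic gcd u**2 - 3u + 28.

u**2 - 3u + 28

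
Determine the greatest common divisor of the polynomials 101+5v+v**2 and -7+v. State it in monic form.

1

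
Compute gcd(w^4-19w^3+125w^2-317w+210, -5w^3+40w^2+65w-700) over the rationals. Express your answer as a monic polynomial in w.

w^2-12w+35

Euclidean algorithm in ℚ[w]:
  w^4-19w^3+125w^2-317w+210 = (-(1/5)w+11/5)(-5w^3+40w^2+65w-700) + (50w^2-600w+1750)
  -5w^3+40w^2+65w-700 = (-(1/10)w-2/5)(50w^2-600w+1750) + (0)
Last nonzero remainder: 50w^2-600w+1750. Dividing through by 50 gives the monic gcd w^2-12w+35.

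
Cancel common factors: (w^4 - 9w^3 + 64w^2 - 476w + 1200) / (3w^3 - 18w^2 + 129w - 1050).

Euclidean algorithm in ℚ[w]:
  w^4 - 9w^3 + 64w^2 - 476w + 1200 = ((1/3)w - 1)(3w^3 - 18w^2 + 129w - 1050) + (3w^2 + 3w + 150)
  3w^3 - 18w^2 + 129w - 1050 = (w - 7)(3w^2 + 3w + 150) + (0)
Last nonzero remainder: 3w^2 + 3w + 150. Dividing through by 3 gives the monic gcd w^2 + w + 50.
Cancel w^2 + w + 50 from numerator and denominator to get the reduced form.

(w^2 - 10w + 24)/(3w - 21)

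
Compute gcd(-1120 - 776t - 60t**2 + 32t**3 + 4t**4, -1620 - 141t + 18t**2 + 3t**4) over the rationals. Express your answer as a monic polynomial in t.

Repeated division with remainder:
  4t**4 + 32t**3 - 60t**2 - 776t - 1120 = (4/3)(3t**4 + 18t**2 - 141t - 1620) + (32t**3 - 84t**2 - 588t + 1040)
  3t**4 + 18t**2 - 141t - 1620 = ((3/32)t + 63/256)(32t**3 - 84t**2 - 588t + 1040) + ((6003/64)t**2 - (6003/64)t - 30015/16)
  32t**3 - 84t**2 - 588t + 1040 = ((2048/6003)t - 3328/6003)((6003/64)t**2 - (6003/64)t - 30015/16) + (0)
Last nonzero remainder: (6003/64)t**2 - (6003/64)t - 30015/16. Dividing through by 6003/64 gives the monic gcd t**2 - t - 20.

-20 - t + t**2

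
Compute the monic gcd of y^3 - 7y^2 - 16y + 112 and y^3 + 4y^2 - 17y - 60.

y - 4

Apply the Euclidean algorithm:
  y^3 - 7y^2 - 16y + 112 = (y^3 + 4y^2 - 17y - 60) + (-11y^2 + y + 172)
  y^3 + 4y^2 - 17y - 60 = (-(1/11)y - 45/121)(-11y^2 + y + 172) + (-(120/121)y + 480/121)
  -11y^2 + y + 172 = ((1331/120)y + 5203/120)(-(120/121)y + 480/121) + (0)
Last nonzero remainder: -(120/121)y + 480/121. Dividing through by -120/121 gives the monic gcd y - 4.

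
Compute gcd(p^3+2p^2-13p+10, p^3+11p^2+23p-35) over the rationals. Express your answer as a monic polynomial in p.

Repeated division with remainder:
  p^3+2p^2-13p+10 = (p^3+11p^2+23p-35) + (-9p^2-36p+45)
  p^3+11p^2+23p-35 = (-(1/9)p-7/9)(-9p^2-36p+45) + (0)
Last nonzero remainder: -9p^2-36p+45. Dividing through by -9 gives the monic gcd p^2+4p-5.

p^2+4p-5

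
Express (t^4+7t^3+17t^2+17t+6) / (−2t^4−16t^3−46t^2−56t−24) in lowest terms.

Repeated division with remainder:
  t^4+7t^3+17t^2+17t+6 = (−1/2)(−2t^4−16t^3−46t^2−56t−24) + (−t^3−6t^2−11t−6)
  −2t^4−16t^3−46t^2−56t−24 = (2t+4)(−t^3−6t^2−11t−6) + (0)
Last nonzero remainder: −t^3−6t^2−11t−6. Dividing through by −1 gives the monic gcd t^3+6t^2+11t+6.
Cancel t^3+6t^2+11t+6 from numerator and denominator to get the reduced form.

(−t−1)/(2t+4)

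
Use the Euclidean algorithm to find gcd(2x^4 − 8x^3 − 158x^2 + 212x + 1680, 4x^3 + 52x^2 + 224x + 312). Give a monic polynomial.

By polynomial division,
  2x^4 − 8x^3 − 158x^2 + 212x + 1680 = ((1/2)x − 17/2)(4x^3 + 52x^2 + 224x + 312) + (172x^2 + 1960x + 4332)
  4x^3 + 52x^2 + 224x + 312 = ((1/43)x + 69/1849)(172x^2 + 1960x + 4332) + ((92660/1849)x + 277980/1849)
  172x^2 + 1960x + 4332 = ((79507/23165)x + 667489/23165)((92660/1849)x + 277980/1849) + (0)
Last nonzero remainder: (92660/1849)x + 277980/1849. Dividing through by 92660/1849 gives the monic gcd x + 3.

x + 3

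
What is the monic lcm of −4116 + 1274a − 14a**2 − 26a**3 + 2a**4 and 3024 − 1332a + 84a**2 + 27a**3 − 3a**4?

Apply the Euclidean algorithm:
  2a**4 − 26a**3 − 14a**2 + 1274a − 4116 = (−2/3)(−3a**4 + 27a**3 + 84a**2 − 1332a + 3024) + (−8a**3 + 42a**2 + 386a − 2100)
  −3a**4 + 27a**3 + 84a**2 − 1332a + 3024 = ((3/8)a − 45/32)(−8a**3 + 42a**2 + 386a − 2100) + (−(27/16)a**2 − (27/16)a + 567/8)
  −8a**3 + 42a**2 + 386a − 2100 = ((128/27)a − 800/27)(−(27/16)a**2 − (27/16)a + 567/8) + (0)
Last nonzero remainder: −(27/16)a**2 − (27/16)a + 567/8. Dividing through by −27/16 gives the monic gcd a**2 + a − 42.
Then lcm(f, g) = f·g / gcd(f, g); expanding and making the result monic gives the answer.

−49392 + 35868a − 8596a**2 + 395a**3 + 147a**4 − 23a**5 + a**6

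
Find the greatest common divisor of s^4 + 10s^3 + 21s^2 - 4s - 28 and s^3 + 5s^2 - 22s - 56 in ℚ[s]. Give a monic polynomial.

s^2 + 9s + 14

Apply the Euclidean algorithm:
  s^4 + 10s^3 + 21s^2 - 4s - 28 = (s + 5)(s^3 + 5s^2 - 22s - 56) + (18s^2 + 162s + 252)
  s^3 + 5s^2 - 22s - 56 = ((1/18)s - 2/9)(18s^2 + 162s + 252) + (0)
Last nonzero remainder: 18s^2 + 162s + 252. Dividing through by 18 gives the monic gcd s^2 + 9s + 14.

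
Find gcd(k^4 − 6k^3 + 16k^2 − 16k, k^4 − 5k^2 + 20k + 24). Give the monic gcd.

Euclidean algorithm in ℚ[k]:
  k^4 − 6k^3 + 16k^2 − 16k = (k^4 − 5k^2 + 20k + 24) + (−6k^3 + 21k^2 − 36k − 24)
  k^4 − 5k^2 + 20k + 24 = (−(1/6)k − 7/12)(−6k^3 + 21k^2 − 36k − 24) + ((5/4)k^2 − 5k + 10)
  −6k^3 + 21k^2 − 36k − 24 = (−(24/5)k − 12/5)((5/4)k^2 − 5k + 10) + (0)
Last nonzero remainder: (5/4)k^2 − 5k + 10. Dividing through by 5/4 gives the monic gcd k^2 − 4k + 8.

k^2 − 4k + 8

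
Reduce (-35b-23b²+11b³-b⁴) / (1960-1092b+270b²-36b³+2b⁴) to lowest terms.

(-b-b²)/(56-12b+2b²)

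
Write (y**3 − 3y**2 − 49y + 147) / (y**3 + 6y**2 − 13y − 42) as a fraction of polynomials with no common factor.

Euclidean algorithm in ℚ[y]:
  y**3 − 3y**2 − 49y + 147 = (y**3 + 6y**2 − 13y − 42) + (−9y**2 − 36y + 189)
  y**3 + 6y**2 − 13y − 42 = (−(1/9)y − 2/9)(−9y**2 − 36y + 189) + (0)
Last nonzero remainder: −9y**2 − 36y + 189. Dividing through by −9 gives the monic gcd y**2 + 4y − 21.
Cancel y**2 + 4y − 21 from numerator and denominator to get the reduced form.

(y − 7)/(y + 2)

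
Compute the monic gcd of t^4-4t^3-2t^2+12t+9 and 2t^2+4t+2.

Euclidean algorithm in ℚ[t]:
  t^4-4t^3-2t^2+12t+9 = ((1/2)t^2-3t+9/2)(2t^2+4t+2) + (0)
Last nonzero remainder: 2t^2+4t+2. Dividing through by 2 gives the monic gcd t^2+2t+1.

t^2+2t+1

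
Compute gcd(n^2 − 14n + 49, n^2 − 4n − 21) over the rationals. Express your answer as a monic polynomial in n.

Apply the Euclidean algorithm:
  n^2 − 14n + 49 = (n^2 − 4n − 21) + (−10n + 70)
  n^2 − 4n − 21 = (−(1/10)n − 3/10)(−10n + 70) + (0)
Last nonzero remainder: −10n + 70. Dividing through by −10 gives the monic gcd n − 7.

n − 7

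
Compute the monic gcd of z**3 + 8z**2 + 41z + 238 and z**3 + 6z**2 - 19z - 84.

By polynomial division,
  z**3 + 8z**2 + 41z + 238 = (z**3 + 6z**2 - 19z - 84) + (2z**2 + 60z + 322)
  z**3 + 6z**2 - 19z - 84 = ((1/2)z - 12)(2z**2 + 60z + 322) + (540z + 3780)
  2z**2 + 60z + 322 = ((1/270)z + 23/270)(540z + 3780) + (0)
Last nonzero remainder: 540z + 3780. Dividing through by 540 gives the monic gcd z + 7.

z + 7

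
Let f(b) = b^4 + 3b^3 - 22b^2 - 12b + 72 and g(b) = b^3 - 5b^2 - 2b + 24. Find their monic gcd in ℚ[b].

b^2 - b - 6

Euclidean algorithm in ℚ[b]:
  b^4 + 3b^3 - 22b^2 - 12b + 72 = (b + 8)(b^3 - 5b^2 - 2b + 24) + (20b^2 - 20b - 120)
  b^3 - 5b^2 - 2b + 24 = ((1/20)b - 1/5)(20b^2 - 20b - 120) + (0)
Last nonzero remainder: 20b^2 - 20b - 120. Dividing through by 20 gives the monic gcd b^2 - b - 6.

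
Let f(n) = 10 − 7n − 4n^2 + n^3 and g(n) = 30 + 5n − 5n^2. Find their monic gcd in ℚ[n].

Euclidean algorithm in ℚ[n]:
  n^3 − 4n^2 − 7n + 10 = (−(1/5)n + 3/5)(−5n^2 + 5n + 30) + (−4n − 8)
  −5n^2 + 5n + 30 = ((5/4)n − 15/4)(−4n − 8) + (0)
Last nonzero remainder: −4n − 8. Dividing through by −4 gives the monic gcd n + 2.

2 + n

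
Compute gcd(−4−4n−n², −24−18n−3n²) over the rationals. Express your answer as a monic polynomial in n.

2+n

By polynomial division,
  −n²−4n−4 = (1/3)(−3n²−18n−24) + (2n+4)
  −3n²−18n−24 = (−(3/2)n−6)(2n+4) + (0)
Last nonzero remainder: 2n+4. Dividing through by 2 gives the monic gcd n+2.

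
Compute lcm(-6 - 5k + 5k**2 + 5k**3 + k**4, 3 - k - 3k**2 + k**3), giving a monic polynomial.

18 + 9k - 20k**2 - 10k**3 + 2k**4 + k**5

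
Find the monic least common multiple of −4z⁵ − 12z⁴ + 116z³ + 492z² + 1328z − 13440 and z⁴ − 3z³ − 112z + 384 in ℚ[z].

z⁶ − z⁵ − 41z⁴ − 7z³ + 160z² + 4688z − 13440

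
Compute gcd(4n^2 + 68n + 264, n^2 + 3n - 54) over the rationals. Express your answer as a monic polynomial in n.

1

By polynomial division,
  4n^2 + 68n + 264 = (4)(n^2 + 3n - 54) + (56n + 480)
  n^2 + 3n - 54 = ((1/56)n - 39/392)(56n + 480) + (-306/49)
  56n + 480 = (-(1372/153)n - 3920/51)(-306/49) + (0)
The last nonzero remainder is the constant -306/49, so the polynomials are coprime and gcd = 1.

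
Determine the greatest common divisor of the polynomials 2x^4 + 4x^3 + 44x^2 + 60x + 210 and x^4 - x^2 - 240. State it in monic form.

Euclidean algorithm in ℚ[x]:
  2x^4 + 4x^3 + 44x^2 + 60x + 210 = (2)(x^4 - x^2 - 240) + (4x^3 + 46x^2 + 60x + 690)
  x^4 - x^2 - 240 = ((1/4)x - 23/8)(4x^3 + 46x^2 + 60x + 690) + ((465/4)x^2 + 6975/4)
  4x^3 + 46x^2 + 60x + 690 = ((16/465)x + 184/465)((465/4)x^2 + 6975/4) + (0)
Last nonzero remainder: (465/4)x^2 + 6975/4. Dividing through by 465/4 gives the monic gcd x^2 + 15.

x^2 + 15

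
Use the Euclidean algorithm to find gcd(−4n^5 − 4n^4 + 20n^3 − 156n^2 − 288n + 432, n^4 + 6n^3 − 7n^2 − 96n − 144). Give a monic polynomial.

n^2 + 6n + 9

Apply the Euclidean algorithm:
  −4n^5 − 4n^4 + 20n^3 − 156n^2 − 288n + 432 = (−4n + 20)(n^4 + 6n^3 − 7n^2 − 96n − 144) + (−128n^3 − 400n^2 + 1056n + 3312)
  n^4 + 6n^3 − 7n^2 − 96n − 144 = (−(1/128)n − 23/1024)(−128n^3 − 400n^2 + 1056n + 3312) + (−(495/64)n^2 − (1485/32)n − 4455/64)
  −128n^3 − 400n^2 + 1056n + 3312 = ((8192/495)n − 23552/495)(−(495/64)n^2 − (1485/32)n − 4455/64) + (0)
Last nonzero remainder: −(495/64)n^2 − (1485/32)n − 4455/64. Dividing through by −495/64 gives the monic gcd n^2 + 6n + 9.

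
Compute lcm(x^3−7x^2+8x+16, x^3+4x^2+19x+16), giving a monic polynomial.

Apply the Euclidean algorithm:
  x^3−7x^2+8x+16 = (x^3+4x^2+19x+16) + (−11x^2−11x)
  x^3+4x^2+19x+16 = (−(1/11)x−3/11)(−11x^2−11x) + (16x+16)
  −11x^2−11x = (−(11/16)x)(16x+16) + (0)
Last nonzero remainder: 16x+16. Dividing through by 16 gives the monic gcd x+1.
Then lcm(f, g) = f·g / gcd(f, g); expanding and making the result monic gives the answer.

x^5−4x^4+3x^3−72x^2+176x+256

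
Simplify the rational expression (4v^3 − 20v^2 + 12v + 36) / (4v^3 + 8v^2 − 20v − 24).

(v^2 − 6v + 9)/(v^2 + v − 6)

By polynomial division,
  4v^3 − 20v^2 + 12v + 36 = (4v^3 + 8v^2 − 20v − 24) + (−28v^2 + 32v + 60)
  4v^3 + 8v^2 − 20v − 24 = (−(1/7)v − 22/49)(−28v^2 + 32v + 60) + ((144/49)v + 144/49)
  −28v^2 + 32v + 60 = (−(343/36)v + 245/12)((144/49)v + 144/49) + (0)
Last nonzero remainder: (144/49)v + 144/49. Dividing through by 144/49 gives the monic gcd v + 1.
Cancel v + 1 from numerator and denominator to get the reduced form.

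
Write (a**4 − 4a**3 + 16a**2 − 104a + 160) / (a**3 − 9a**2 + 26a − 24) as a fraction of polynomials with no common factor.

(a**2 + 2a + 20)/(a − 3)

By polynomial division,
  a**4 − 4a**3 + 16a**2 − 104a + 160 = (a + 5)(a**3 − 9a**2 + 26a − 24) + (35a**2 − 210a + 280)
  a**3 − 9a**2 + 26a − 24 = ((1/35)a − 3/35)(35a**2 − 210a + 280) + (0)
Last nonzero remainder: 35a**2 − 210a + 280. Dividing through by 35 gives the monic gcd a**2 − 6a + 8.
Cancel a**2 − 6a + 8 from numerator and denominator to get the reduced form.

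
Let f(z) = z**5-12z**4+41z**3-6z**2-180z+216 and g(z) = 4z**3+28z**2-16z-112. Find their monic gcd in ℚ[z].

z**2-4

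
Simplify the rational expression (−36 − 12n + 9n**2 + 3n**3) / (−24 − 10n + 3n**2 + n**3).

(−18 + 3n + 3n**2)/(−12 + n + n**2)

Repeated division with remainder:
  3n**3 + 9n**2 − 12n − 36 = (3)(n**3 + 3n**2 − 10n − 24) + (18n + 36)
  n**3 + 3n**2 − 10n − 24 = ((1/18)n**2 + (1/18)n − 2/3)(18n + 36) + (0)
Last nonzero remainder: 18n + 36. Dividing through by 18 gives the monic gcd n + 2.
Cancel n + 2 from numerator and denominator to get the reduced form.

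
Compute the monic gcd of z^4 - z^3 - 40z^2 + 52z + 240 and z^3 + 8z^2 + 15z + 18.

Apply the Euclidean algorithm:
  z^4 - z^3 - 40z^2 + 52z + 240 = (z - 9)(z^3 + 8z^2 + 15z + 18) + (17z^2 + 169z + 402)
  z^3 + 8z^2 + 15z + 18 = ((1/17)z - 33/289)(17z^2 + 169z + 402) + ((3078/289)z + 18468/289)
  17z^2 + 169z + 402 = ((4913/3078)z + 19363/3078)((3078/289)z + 18468/289) + (0)
Last nonzero remainder: (3078/289)z + 18468/289. Dividing through by 3078/289 gives the monic gcd z + 6.

z + 6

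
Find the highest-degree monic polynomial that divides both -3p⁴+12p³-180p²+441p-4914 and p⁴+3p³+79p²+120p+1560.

p²+3p+39

By polynomial division,
  -3p⁴+12p³-180p²+441p-4914 = (-3)(p⁴+3p³+79p²+120p+1560) + (21p³+57p²+801p-234)
  p⁴+3p³+79p²+120p+1560 = ((1/21)p+2/147)(21p³+57p²+801p-234) + ((1964/49)p²+(5892/49)p+76596/49)
  21p³+57p²+801p-234 = ((1029/1964)p-147/982)((1964/49)p²+(5892/49)p+76596/49) + (0)
Last nonzero remainder: (1964/49)p²+(5892/49)p+76596/49. Dividing through by 1964/49 gives the monic gcd p²+3p+39.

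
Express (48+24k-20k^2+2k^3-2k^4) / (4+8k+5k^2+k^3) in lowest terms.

(48-24k+4k^2-2k^3)/(4+4k+k^2)

By polynomial division,
  -2k^4+2k^3-20k^2+24k+48 = (-2k+12)(k^3+5k^2+8k+4) + (-64k^2-64k)
  k^3+5k^2+8k+4 = (-(1/64)k-1/16)(-64k^2-64k) + (4k+4)
  -64k^2-64k = (-16k)(4k+4) + (0)
Last nonzero remainder: 4k+4. Dividing through by 4 gives the monic gcd k+1.
Cancel k+1 from numerator and denominator to get the reduced form.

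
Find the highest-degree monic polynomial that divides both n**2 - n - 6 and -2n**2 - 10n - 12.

n + 2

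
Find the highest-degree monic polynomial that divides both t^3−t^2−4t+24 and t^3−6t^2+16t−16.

t^2−4t+8

Repeated division with remainder:
  t^3−t^2−4t+24 = (t^3−6t^2+16t−16) + (5t^2−20t+40)
  t^3−6t^2+16t−16 = ((1/5)t−2/5)(5t^2−20t+40) + (0)
Last nonzero remainder: 5t^2−20t+40. Dividing through by 5 gives the monic gcd t^2−4t+8.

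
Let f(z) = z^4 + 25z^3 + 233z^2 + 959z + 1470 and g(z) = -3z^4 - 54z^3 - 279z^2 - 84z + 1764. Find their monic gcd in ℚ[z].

Euclidean algorithm in ℚ[z]:
  z^4 + 25z^3 + 233z^2 + 959z + 1470 = (-1/3)(-3z^4 - 54z^3 - 279z^2 - 84z + 1764) + (7z^3 + 140z^2 + 931z + 2058)
  -3z^4 - 54z^3 - 279z^2 - 84z + 1764 = (-(3/7)z + 6/7)(7z^3 + 140z^2 + 931z + 2058) + (0)
Last nonzero remainder: 7z^3 + 140z^2 + 931z + 2058. Dividing through by 7 gives the monic gcd z^3 + 20z^2 + 133z + 294.

z^3 + 20z^2 + 133z + 294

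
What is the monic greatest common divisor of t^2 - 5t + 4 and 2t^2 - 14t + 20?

1

Apply the Euclidean algorithm:
  t^2 - 5t + 4 = (1/2)(2t^2 - 14t + 20) + (2t - 6)
  2t^2 - 14t + 20 = (t - 4)(2t - 6) + (-4)
  2t - 6 = (-(1/2)t + 3/2)(-4) + (0)
The last nonzero remainder is the constant -4, so the polynomials are coprime and gcd = 1.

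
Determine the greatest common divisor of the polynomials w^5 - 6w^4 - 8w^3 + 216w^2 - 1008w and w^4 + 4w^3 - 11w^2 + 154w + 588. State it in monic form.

w^2 - 6w + 28

By polynomial division,
  w^5 - 6w^4 - 8w^3 + 216w^2 - 1008w = (w - 10)(w^4 + 4w^3 - 11w^2 + 154w + 588) + (43w^3 - 48w^2 - 56w + 5880)
  w^4 + 4w^3 - 11w^2 + 154w + 588 = ((1/43)w + 220/1849)(43w^3 - 48w^2 - 56w + 5880) + (-(7371/1849)w^2 + (44226/1849)w - 206388/1849)
  43w^3 - 48w^2 - 56w + 5880 = (-(79507/7371)w - 18490/351)(-(7371/1849)w^2 + (44226/1849)w - 206388/1849) + (0)
Last nonzero remainder: -(7371/1849)w^2 + (44226/1849)w - 206388/1849. Dividing through by -7371/1849 gives the monic gcd w^2 - 6w + 28.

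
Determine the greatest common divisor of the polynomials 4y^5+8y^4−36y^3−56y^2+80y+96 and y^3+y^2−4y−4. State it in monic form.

y^3+y^2−4y−4

Repeated division with remainder:
  4y^5+8y^4−36y^3−56y^2+80y+96 = (4y^2+4y−24)(y^3+y^2−4y−4) + (0)
The last nonzero remainder y^3+y^2−4y−4 is already monic.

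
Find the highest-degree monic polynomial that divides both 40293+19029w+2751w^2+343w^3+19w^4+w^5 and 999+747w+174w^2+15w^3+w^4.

333+138w+12w^2+w^3

Euclidean algorithm in ℚ[w]:
  w^5+19w^4+343w^3+2751w^2+19029w+40293 = (w+4)(w^4+15w^3+174w^2+747w+999) + (109w^3+1308w^2+15042w+36297)
  w^4+15w^3+174w^2+747w+999 = ((1/109)w+3/109)(109w^3+1308w^2+15042w+36297) + (0)
Last nonzero remainder: 109w^3+1308w^2+15042w+36297. Dividing through by 109 gives the monic gcd w^3+12w^2+138w+333.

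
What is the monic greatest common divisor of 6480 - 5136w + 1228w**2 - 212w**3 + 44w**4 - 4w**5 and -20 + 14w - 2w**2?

Euclidean algorithm in ℚ[w]:
  -4w**5 + 44w**4 - 212w**3 + 1228w**2 - 5136w + 6480 = (2w**3 - 8w**2 + 30w - 324)(-2w**2 + 14w - 20) + (0)
Last nonzero remainder: -2w**2 + 14w - 20. Dividing through by -2 gives the monic gcd w**2 - 7w + 10.

10 - 7w + w**2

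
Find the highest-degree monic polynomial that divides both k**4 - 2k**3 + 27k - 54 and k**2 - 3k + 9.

Apply the Euclidean algorithm:
  k**4 - 2k**3 + 27k - 54 = (k**2 + k - 6)(k**2 - 3k + 9) + (0)
The last nonzero remainder k**2 - 3k + 9 is already monic.

k**2 - 3k + 9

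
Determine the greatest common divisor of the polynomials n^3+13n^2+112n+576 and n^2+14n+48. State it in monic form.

n+8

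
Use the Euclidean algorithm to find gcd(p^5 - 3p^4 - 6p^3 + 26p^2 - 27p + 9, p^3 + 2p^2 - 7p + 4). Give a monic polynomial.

p^2 - 2p + 1

Euclidean algorithm in ℚ[p]:
  p^5 - 3p^4 - 6p^3 + 26p^2 - 27p + 9 = (p^2 - 5p + 11)(p^3 + 2p^2 - 7p + 4) + (-35p^2 + 70p - 35)
  p^3 + 2p^2 - 7p + 4 = (-(1/35)p - 4/35)(-35p^2 + 70p - 35) + (0)
Last nonzero remainder: -35p^2 + 70p - 35. Dividing through by -35 gives the monic gcd p^2 - 2p + 1.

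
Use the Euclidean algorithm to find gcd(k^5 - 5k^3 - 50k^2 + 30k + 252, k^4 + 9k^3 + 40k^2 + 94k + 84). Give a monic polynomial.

k^3 + 6k^2 + 22k + 28

By polynomial division,
  k^5 - 5k^3 - 50k^2 + 30k + 252 = (k - 9)(k^4 + 9k^3 + 40k^2 + 94k + 84) + (36k^3 + 216k^2 + 792k + 1008)
  k^4 + 9k^3 + 40k^2 + 94k + 84 = ((1/36)k + 1/12)(36k^3 + 216k^2 + 792k + 1008) + (0)
Last nonzero remainder: 36k^3 + 216k^2 + 792k + 1008. Dividing through by 36 gives the monic gcd k^3 + 6k^2 + 22k + 28.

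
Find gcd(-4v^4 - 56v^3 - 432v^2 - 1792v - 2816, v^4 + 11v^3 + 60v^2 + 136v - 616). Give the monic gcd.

By polynomial division,
  -4v^4 - 56v^3 - 432v^2 - 1792v - 2816 = (-4)(v^4 + 11v^3 + 60v^2 + 136v - 616) + (-12v^3 - 192v^2 - 1248v - 5280)
  v^4 + 11v^3 + 60v^2 + 136v - 616 = (-(1/12)v + 5/12)(-12v^3 - 192v^2 - 1248v - 5280) + (36v^2 + 216v + 1584)
  -12v^3 - 192v^2 - 1248v - 5280 = (-(1/3)v - 10/3)(36v^2 + 216v + 1584) + (0)
Last nonzero remainder: 36v^2 + 216v + 1584. Dividing through by 36 gives the monic gcd v^2 + 6v + 44.

v^2 + 6v + 44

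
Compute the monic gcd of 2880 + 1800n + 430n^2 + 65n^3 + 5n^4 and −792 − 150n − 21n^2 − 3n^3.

Euclidean algorithm in ℚ[n]:
  5n^4 + 65n^3 + 430n^2 + 1800n + 2880 = (−(5/3)n − 10)(−3n^3 − 21n^2 − 150n − 792) + (−30n^2 − 1020n − 5040)
  −3n^3 − 21n^2 − 150n − 792 = ((1/10)n − 27/10)(−30n^2 − 1020n − 5040) + (−2400n − 14400)
  −30n^2 − 1020n − 5040 = ((1/80)n + 7/20)(−2400n − 14400) + (0)
Last nonzero remainder: −2400n − 14400. Dividing through by −2400 gives the monic gcd n + 6.

6 + n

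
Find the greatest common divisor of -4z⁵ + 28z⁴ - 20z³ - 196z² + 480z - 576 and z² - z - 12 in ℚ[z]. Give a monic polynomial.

By polynomial division,
  -4z⁵ + 28z⁴ - 20z³ - 196z² + 480z - 576 = (-4z³ + 24z² - 44z + 48)(z² - z - 12) + (0)
The last nonzero remainder z² - z - 12 is already monic.

z² - z - 12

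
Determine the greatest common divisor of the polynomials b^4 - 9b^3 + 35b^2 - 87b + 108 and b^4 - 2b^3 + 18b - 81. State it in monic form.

b^3 - 5b^2 + 15b - 27

Repeated division with remainder:
  b^4 - 9b^3 + 35b^2 - 87b + 108 = (b^4 - 2b^3 + 18b - 81) + (-7b^3 + 35b^2 - 105b + 189)
  b^4 - 2b^3 + 18b - 81 = (-(1/7)b - 3/7)(-7b^3 + 35b^2 - 105b + 189) + (0)
Last nonzero remainder: -7b^3 + 35b^2 - 105b + 189. Dividing through by -7 gives the monic gcd b^3 - 5b^2 + 15b - 27.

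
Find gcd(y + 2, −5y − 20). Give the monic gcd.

1

By polynomial division,
  y + 2 = (−1/5)(−5y − 20) + (−2)
  −5y − 20 = ((5/2)y + 10)(−2) + (0)
The last nonzero remainder is the constant −2, so the polynomials are coprime and gcd = 1.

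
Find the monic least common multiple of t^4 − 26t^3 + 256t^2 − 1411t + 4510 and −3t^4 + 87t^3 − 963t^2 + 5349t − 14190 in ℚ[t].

t^6 − 34t^5 + 507t^4 − 4577t^3 + 26806t^2 − 96753t + 193930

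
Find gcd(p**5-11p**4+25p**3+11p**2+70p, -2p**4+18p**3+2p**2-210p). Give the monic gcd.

Apply the Euclidean algorithm:
  p**5-11p**4+25p**3+11p**2+70p = (-(1/2)p+1)(-2p**4+18p**3+2p**2-210p) + (8p**3-96p**2+280p)
  -2p**4+18p**3+2p**2-210p = (-(1/4)p-3/4)(8p**3-96p**2+280p) + (0)
Last nonzero remainder: 8p**3-96p**2+280p. Dividing through by 8 gives the monic gcd p**3-12p**2+35p.

p**3-12p**2+35p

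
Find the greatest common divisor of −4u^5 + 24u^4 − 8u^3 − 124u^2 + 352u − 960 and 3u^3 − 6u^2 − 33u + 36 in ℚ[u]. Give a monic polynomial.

Apply the Euclidean algorithm:
  −4u^5 + 24u^4 − 8u^3 − 124u^2 + 352u − 960 = (−(4/3)u^2 + (16/3)u − 20/3)(3u^3 − 6u^2 − 33u + 36) + (60u^2 − 60u − 720)
  3u^3 − 6u^2 − 33u + 36 = ((1/20)u − 1/20)(60u^2 − 60u − 720) + (0)
Last nonzero remainder: 60u^2 − 60u − 720. Dividing through by 60 gives the monic gcd u^2 − u − 12.

u^2 − u − 12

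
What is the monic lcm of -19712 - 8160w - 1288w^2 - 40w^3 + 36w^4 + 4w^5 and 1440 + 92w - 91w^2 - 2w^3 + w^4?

-221760 - 22808w + 9142w^2 + 2018w^3 + 223w^4 - 91w^5 - 5w^6 + w^7

Apply the Euclidean algorithm:
  4w^5 + 36w^4 - 40w^3 - 1288w^2 - 8160w - 19712 = (4w + 44)(w^4 - 2w^3 - 91w^2 + 92w + 1440) + (412w^3 + 2348w^2 - 17968w - 83072)
  w^4 - 2w^3 - 91w^2 + 92w + 1440 = ((1/412)w - 793/42436)(412w^3 + 2348w^2 - 17968w - 83072) + (-(37252/10609)w^2 - (447024/10609)w - 1192064/10609)
  412w^3 + 2348w^2 - 17968w - 83072 = (-(1092727/9313)w + 6885241/9313)(-(37252/10609)w^2 - (447024/10609)w - 1192064/10609) + (0)
Last nonzero remainder: -(37252/10609)w^2 - (447024/10609)w - 1192064/10609. Dividing through by -37252/10609 gives the monic gcd w^2 + 12w + 32.
Then lcm(f, g) = f·g / gcd(f, g); expanding and making the result monic gives the answer.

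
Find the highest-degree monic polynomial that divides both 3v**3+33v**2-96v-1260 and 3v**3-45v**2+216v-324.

Euclidean algorithm in ℚ[v]:
  3v**3+33v**2-96v-1260 = (3v**3-45v**2+216v-324) + (78v**2-312v-936)
  3v**3-45v**2+216v-324 = ((1/26)v-11/26)(78v**2-312v-936) + (120v-720)
  78v**2-312v-936 = ((13/20)v+13/10)(120v-720) + (0)
Last nonzero remainder: 120v-720. Dividing through by 120 gives the monic gcd v-6.

v-6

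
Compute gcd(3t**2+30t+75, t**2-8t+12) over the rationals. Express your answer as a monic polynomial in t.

1

Euclidean algorithm in ℚ[t]:
  3t**2+30t+75 = (3)(t**2-8t+12) + (54t+39)
  t**2-8t+12 = ((1/54)t-157/972)(54t+39) + (5929/324)
  54t+39 = ((17496/5929)t+12636/5929)(5929/324) + (0)
The last nonzero remainder is the constant 5929/324, so the polynomials are coprime and gcd = 1.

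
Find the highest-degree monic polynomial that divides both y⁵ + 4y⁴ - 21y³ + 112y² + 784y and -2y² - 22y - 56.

y² + 11y + 28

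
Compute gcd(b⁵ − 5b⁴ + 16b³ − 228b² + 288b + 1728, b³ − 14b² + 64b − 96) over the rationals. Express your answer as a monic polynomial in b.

Euclidean algorithm in ℚ[b]:
  b⁵ − 5b⁴ + 16b³ − 228b² + 288b + 1728 = (b² + 9b + 78)(b³ − 14b² + 64b − 96) + (384b² − 3840b + 9216)
  b³ − 14b² + 64b − 96 = ((1/384)b − 1/96)(384b² − 3840b + 9216) + (0)
Last nonzero remainder: 384b² − 3840b + 9216. Dividing through by 384 gives the monic gcd b² − 10b + 24.

b² − 10b + 24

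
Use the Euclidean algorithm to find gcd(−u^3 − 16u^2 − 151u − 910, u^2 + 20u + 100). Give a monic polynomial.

u + 10

By polynomial division,
  −u^3 − 16u^2 − 151u − 910 = (−u + 4)(u^2 + 20u + 100) + (−131u − 1310)
  u^2 + 20u + 100 = (−(1/131)u − 10/131)(−131u − 1310) + (0)
Last nonzero remainder: −131u − 1310. Dividing through by −131 gives the monic gcd u + 10.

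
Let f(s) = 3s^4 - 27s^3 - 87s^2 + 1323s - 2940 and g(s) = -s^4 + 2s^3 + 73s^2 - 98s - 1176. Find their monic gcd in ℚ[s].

s^2 - 49

Apply the Euclidean algorithm:
  3s^4 - 27s^3 - 87s^2 + 1323s - 2940 = (-3)(-s^4 + 2s^3 + 73s^2 - 98s - 1176) + (-21s^3 + 132s^2 + 1029s - 6468)
  -s^4 + 2s^3 + 73s^2 - 98s - 1176 = ((1/21)s + 10/49)(-21s^3 + 132s^2 + 1029s - 6468) + (-(144/49)s^2 + 144)
  -21s^3 + 132s^2 + 1029s - 6468 = ((343/48)s - 539/12)(-(144/49)s^2 + 144) + (0)
Last nonzero remainder: -(144/49)s^2 + 144. Dividing through by -144/49 gives the monic gcd s^2 - 49.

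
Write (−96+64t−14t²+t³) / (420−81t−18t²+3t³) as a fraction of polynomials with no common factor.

(24−10t+t²)/(−105−6t+3t²)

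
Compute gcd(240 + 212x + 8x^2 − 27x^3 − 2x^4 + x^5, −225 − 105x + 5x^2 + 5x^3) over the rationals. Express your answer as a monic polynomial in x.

−15 − 2x + x^2

Apply the Euclidean algorithm:
  x^5 − 2x^4 − 27x^3 + 8x^2 + 212x + 240 = ((1/5)x^2 − (3/5)x − 3/5)(5x^3 + 5x^2 − 105x − 225) + (−7x^2 + 14x + 105)
  5x^3 + 5x^2 − 105x − 225 = (−(5/7)x − 15/7)(−7x^2 + 14x + 105) + (0)
Last nonzero remainder: −7x^2 + 14x + 105. Dividing through by −7 gives the monic gcd x^2 − 2x − 15.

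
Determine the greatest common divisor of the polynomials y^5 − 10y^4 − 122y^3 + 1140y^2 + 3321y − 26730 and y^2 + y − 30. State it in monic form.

Euclidean algorithm in ℚ[y]:
  y^5 − 10y^4 − 122y^3 + 1140y^2 + 3321y − 26730 = (y^3 − 11y^2 − 81y + 891)(y^2 + y − 30) + (0)
The last nonzero remainder y^2 + y − 30 is already monic.

y^2 + y − 30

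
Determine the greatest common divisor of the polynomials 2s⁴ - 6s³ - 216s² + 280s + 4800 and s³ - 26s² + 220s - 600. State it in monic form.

s² - 16s + 60

By polynomial division,
  2s⁴ - 6s³ - 216s² + 280s + 4800 = (2s + 46)(s³ - 26s² + 220s - 600) + (540s² - 8640s + 32400)
  s³ - 26s² + 220s - 600 = ((1/540)s - 1/54)(540s² - 8640s + 32400) + (0)
Last nonzero remainder: 540s² - 8640s + 32400. Dividing through by 540 gives the monic gcd s² - 16s + 60.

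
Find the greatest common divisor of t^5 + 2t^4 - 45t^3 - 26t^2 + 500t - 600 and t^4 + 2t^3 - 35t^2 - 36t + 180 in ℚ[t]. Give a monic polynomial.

By polynomial division,
  t^5 + 2t^4 - 45t^3 - 26t^2 + 500t - 600 = (t)(t^4 + 2t^3 - 35t^2 - 36t + 180) + (-10t^3 + 10t^2 + 320t - 600)
  t^4 + 2t^3 - 35t^2 - 36t + 180 = (-(1/10)t - 3/10)(-10t^3 + 10t^2 + 320t - 600) + (0)
Last nonzero remainder: -10t^3 + 10t^2 + 320t - 600. Dividing through by -10 gives the monic gcd t^3 - t^2 - 32t + 60.

t^3 - t^2 - 32t + 60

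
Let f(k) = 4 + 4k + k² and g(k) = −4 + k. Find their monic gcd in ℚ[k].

Repeated division with remainder:
  k² + 4k + 4 = (k + 8)(k − 4) + (36)
  k − 4 = ((1/36)k − 1/9)(36) + (0)
The last nonzero remainder is the constant 36, so the polynomials are coprime and gcd = 1.

1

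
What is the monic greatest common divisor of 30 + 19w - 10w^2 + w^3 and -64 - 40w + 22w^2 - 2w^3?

1 + w

Repeated division with remainder:
  w^3 - 10w^2 + 19w + 30 = (-1/2)(-2w^3 + 22w^2 - 40w - 64) + (w^2 - w - 2)
  -2w^3 + 22w^2 - 40w - 64 = (-2w + 20)(w^2 - w - 2) + (-24w - 24)
  w^2 - w - 2 = (-(1/24)w + 1/12)(-24w - 24) + (0)
Last nonzero remainder: -24w - 24. Dividing through by -24 gives the monic gcd w + 1.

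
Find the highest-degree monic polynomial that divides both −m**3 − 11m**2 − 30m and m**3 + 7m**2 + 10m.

m**2 + 5m

By polynomial division,
  −m**3 − 11m**2 − 30m = (−1)(m**3 + 7m**2 + 10m) + (−4m**2 − 20m)
  m**3 + 7m**2 + 10m = (−(1/4)m − 1/2)(−4m**2 − 20m) + (0)
Last nonzero remainder: −4m**2 − 20m. Dividing through by −4 gives the monic gcd m**2 + 5m.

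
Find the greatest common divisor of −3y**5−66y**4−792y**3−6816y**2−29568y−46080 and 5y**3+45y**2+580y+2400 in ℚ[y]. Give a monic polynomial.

Apply the Euclidean algorithm:
  −3y**5−66y**4−792y**3−6816y**2−29568y−46080 = (−(3/5)y**2−(39/5)y−93/5)(5y**3+45y**2+580y+2400) + (−15y**2−60y−1440)
  5y**3+45y**2+580y+2400 = (−(1/3)y−5/3)(−15y**2−60y−1440) + (0)
Last nonzero remainder: −15y**2−60y−1440. Dividing through by −15 gives the monic gcd y**2+4y+96.

y**2+4y+96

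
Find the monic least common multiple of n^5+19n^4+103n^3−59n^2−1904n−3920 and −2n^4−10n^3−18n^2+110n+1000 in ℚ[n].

n^7+23n^6+204n^5+828n^4+435n^3−13011n^2−63280n−98000

Repeated division with remainder:
  n^5+19n^4+103n^3−59n^2−1904n−3920 = (−(1/2)n−7)(−2n^4−10n^3−18n^2+110n+1000) + (24n^3−130n^2−634n+3080)
  −2n^4−10n^3−18n^2+110n+1000 = (−(1/12)n−125/144)(24n^3−130n^2−634n+3080) + (−(13225/72)n^2−(13225/72)n+66125/18)
  24n^3−130n^2−634n+3080 = (−(1728/13225)n+11088/13225)(−(13225/72)n^2−(13225/72)n+66125/18) + (0)
Last nonzero remainder: −(13225/72)n^2−(13225/72)n+66125/18. Dividing through by −13225/72 gives the monic gcd n^2+n−20.
Then lcm(f, g) = f·g / gcd(f, g); expanding and making the result monic gives the answer.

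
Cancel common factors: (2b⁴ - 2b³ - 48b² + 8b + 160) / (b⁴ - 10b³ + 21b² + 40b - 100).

(2b + 8)/(b - 5)

Apply the Euclidean algorithm:
  2b⁴ - 2b³ - 48b² + 8b + 160 = (2)(b⁴ - 10b³ + 21b² + 40b - 100) + (18b³ - 90b² - 72b + 360)
  b⁴ - 10b³ + 21b² + 40b - 100 = ((1/18)b - 5/18)(18b³ - 90b² - 72b + 360) + (0)
Last nonzero remainder: 18b³ - 90b² - 72b + 360. Dividing through by 18 gives the monic gcd b³ - 5b² - 4b + 20.
Cancel b³ - 5b² - 4b + 20 from numerator and denominator to get the reduced form.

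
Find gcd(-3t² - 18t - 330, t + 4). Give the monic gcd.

Apply the Euclidean algorithm:
  -3t² - 18t - 330 = (-3t - 6)(t + 4) + (-306)
  t + 4 = (-(1/306)t - 2/153)(-306) + (0)
The last nonzero remainder is the constant -306, so the polynomials are coprime and gcd = 1.

1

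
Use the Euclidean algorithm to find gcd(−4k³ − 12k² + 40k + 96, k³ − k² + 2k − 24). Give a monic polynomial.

By polynomial division,
  −4k³ − 12k² + 40k + 96 = (−4)(k³ − k² + 2k − 24) + (−16k² + 48k)
  k³ − k² + 2k − 24 = (−(1/16)k − 1/8)(−16k² + 48k) + (8k − 24)
  −16k² + 48k = (−2k)(8k − 24) + (0)
Last nonzero remainder: 8k − 24. Dividing through by 8 gives the monic gcd k − 3.

k − 3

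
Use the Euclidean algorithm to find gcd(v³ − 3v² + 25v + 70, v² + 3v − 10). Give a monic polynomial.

1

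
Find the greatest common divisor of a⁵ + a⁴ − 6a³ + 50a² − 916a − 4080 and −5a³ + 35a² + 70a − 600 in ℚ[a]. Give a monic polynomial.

a² − 2a − 24

Repeated division with remainder:
  a⁵ + a⁴ − 6a³ + 50a² − 916a − 4080 = (−(1/5)a² − (8/5)a − 64/5)(−5a³ + 35a² + 70a − 600) + (490a² − 980a − 11760)
  −5a³ + 35a² + 70a − 600 = (−(1/98)a + 5/98)(490a² − 980a − 11760) + (0)
Last nonzero remainder: 490a² − 980a − 11760. Dividing through by 490 gives the monic gcd a² − 2a − 24.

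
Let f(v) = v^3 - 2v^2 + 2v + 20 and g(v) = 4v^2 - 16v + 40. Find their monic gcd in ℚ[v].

v^2 - 4v + 10

Euclidean algorithm in ℚ[v]:
  v^3 - 2v^2 + 2v + 20 = ((1/4)v + 1/2)(4v^2 - 16v + 40) + (0)
Last nonzero remainder: 4v^2 - 16v + 40. Dividing through by 4 gives the monic gcd v^2 - 4v + 10.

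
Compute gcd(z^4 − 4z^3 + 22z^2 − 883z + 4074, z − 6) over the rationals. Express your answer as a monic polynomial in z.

z − 6

Repeated division with remainder:
  z^4 − 4z^3 + 22z^2 − 883z + 4074 = (z^3 + 2z^2 + 34z − 679)(z − 6) + (0)
The last nonzero remainder z − 6 is already monic.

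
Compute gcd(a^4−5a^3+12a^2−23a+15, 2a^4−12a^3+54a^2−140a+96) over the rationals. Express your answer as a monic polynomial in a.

Apply the Euclidean algorithm:
  a^4−5a^3+12a^2−23a+15 = (1/2)(2a^4−12a^3+54a^2−140a+96) + (a^3−15a^2+47a−33)
  2a^4−12a^3+54a^2−140a+96 = (2a+18)(a^3−15a^2+47a−33) + (230a^2−920a+690)
  a^3−15a^2+47a−33 = ((1/230)a−11/230)(230a^2−920a+690) + (0)
Last nonzero remainder: 230a^2−920a+690. Dividing through by 230 gives the monic gcd a^2−4a+3.

a^2−4a+3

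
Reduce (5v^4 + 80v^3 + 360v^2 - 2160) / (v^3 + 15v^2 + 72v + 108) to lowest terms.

(5v^2 + 20v - 60)/(v + 3)

Repeated division with remainder:
  5v^4 + 80v^3 + 360v^2 - 2160 = (5v + 5)(v^3 + 15v^2 + 72v + 108) + (-75v^2 - 900v - 2700)
  v^3 + 15v^2 + 72v + 108 = (-(1/75)v - 1/25)(-75v^2 - 900v - 2700) + (0)
Last nonzero remainder: -75v^2 - 900v - 2700. Dividing through by -75 gives the monic gcd v^2 + 12v + 36.
Cancel v^2 + 12v + 36 from numerator and denominator to get the reduced form.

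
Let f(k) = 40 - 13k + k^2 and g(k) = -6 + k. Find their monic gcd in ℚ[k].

Repeated division with remainder:
  k^2 - 13k + 40 = (k - 7)(k - 6) + (-2)
  k - 6 = (-(1/2)k + 3)(-2) + (0)
The last nonzero remainder is the constant -2, so the polynomials are coprime and gcd = 1.

1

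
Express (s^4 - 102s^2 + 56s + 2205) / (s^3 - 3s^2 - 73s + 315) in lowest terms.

(s^2 - 2s - 35)/(s - 5)

Repeated division with remainder:
  s^4 - 102s^2 + 56s + 2205 = (s + 3)(s^3 - 3s^2 - 73s + 315) + (-20s^2 - 40s + 1260)
  s^3 - 3s^2 - 73s + 315 = (-(1/20)s + 1/4)(-20s^2 - 40s + 1260) + (0)
Last nonzero remainder: -20s^2 - 40s + 1260. Dividing through by -20 gives the monic gcd s^2 + 2s - 63.
Cancel s^2 + 2s - 63 from numerator and denominator to get the reduced form.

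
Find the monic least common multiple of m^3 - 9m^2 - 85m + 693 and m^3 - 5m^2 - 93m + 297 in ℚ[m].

m^4 - 12m^3 - 58m^2 + 948m - 2079

By polynomial division,
  m^3 - 9m^2 - 85m + 693 = (m^3 - 5m^2 - 93m + 297) + (-4m^2 + 8m + 396)
  m^3 - 5m^2 - 93m + 297 = (-(1/4)m + 3/4)(-4m^2 + 8m + 396) + (0)
Last nonzero remainder: -4m^2 + 8m + 396. Dividing through by -4 gives the monic gcd m^2 - 2m - 99.
Then lcm(f, g) = f·g / gcd(f, g); expanding and making the result monic gives the answer.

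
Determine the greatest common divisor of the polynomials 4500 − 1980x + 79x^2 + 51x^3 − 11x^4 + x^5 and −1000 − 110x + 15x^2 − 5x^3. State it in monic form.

By polynomial division,
  x^5 − 11x^4 + 51x^3 + 79x^2 − 1980x + 4500 = (−(1/5)x^2 + (8/5)x − 1)(−5x^3 + 15x^2 − 110x − 1000) + (70x^2 − 490x + 3500)
  −5x^3 + 15x^2 − 110x − 1000 = (−(1/14)x − 2/7)(70x^2 − 490x + 3500) + (0)
Last nonzero remainder: 70x^2 − 490x + 3500. Dividing through by 70 gives the monic gcd x^2 − 7x + 50.

50 − 7x + x^2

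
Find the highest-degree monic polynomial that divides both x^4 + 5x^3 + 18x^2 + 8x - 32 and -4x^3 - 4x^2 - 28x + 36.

x - 1

Apply the Euclidean algorithm:
  x^4 + 5x^3 + 18x^2 + 8x - 32 = (-(1/4)x - 1)(-4x^3 - 4x^2 - 28x + 36) + (7x^2 - 11x + 4)
  -4x^3 - 4x^2 - 28x + 36 = (-(4/7)x - 72/49)(7x^2 - 11x + 4) + (-(2052/49)x + 2052/49)
  7x^2 - 11x + 4 = (-(343/2052)x + 49/513)(-(2052/49)x + 2052/49) + (0)
Last nonzero remainder: -(2052/49)x + 2052/49. Dividing through by -2052/49 gives the monic gcd x - 1.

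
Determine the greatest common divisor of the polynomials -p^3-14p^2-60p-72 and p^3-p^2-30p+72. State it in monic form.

p+6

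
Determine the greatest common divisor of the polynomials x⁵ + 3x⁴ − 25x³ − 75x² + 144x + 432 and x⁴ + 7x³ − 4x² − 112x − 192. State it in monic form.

x³ + 3x² − 16x − 48

Repeated division with remainder:
  x⁵ + 3x⁴ − 25x³ − 75x² + 144x + 432 = (x − 4)(x⁴ + 7x³ − 4x² − 112x − 192) + (7x³ + 21x² − 112x − 336)
  x⁴ + 7x³ − 4x² − 112x − 192 = ((1/7)x + 4/7)(7x³ + 21x² − 112x − 336) + (0)
Last nonzero remainder: 7x³ + 21x² − 112x − 336. Dividing through by 7 gives the monic gcd x³ + 3x² − 16x − 48.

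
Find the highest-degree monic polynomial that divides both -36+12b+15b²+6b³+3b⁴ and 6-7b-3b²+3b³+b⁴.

Euclidean algorithm in ℚ[b]:
  3b⁴+6b³+15b²+12b-36 = (3)(b⁴+3b³-3b²-7b+6) + (-3b³+24b²+33b-54)
  b⁴+3b³-3b²-7b+6 = (-(1/3)b-11/3)(-3b³+24b²+33b-54) + (96b²+96b-192)
  -3b³+24b²+33b-54 = (-(1/32)b+9/32)(96b²+96b-192) + (0)
Last nonzero remainder: 96b²+96b-192. Dividing through by 96 gives the monic gcd b²+b-2.

-2+b+b²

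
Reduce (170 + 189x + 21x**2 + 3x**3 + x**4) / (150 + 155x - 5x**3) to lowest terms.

(-34 + 3x - x**2)/(-30 + 5x)

Repeated division with remainder:
  x**4 + 3x**3 + 21x**2 + 189x + 170 = (-(1/5)x - 3/5)(-5x**3 + 155x + 150) + (52x**2 + 312x + 260)
  -5x**3 + 155x + 150 = (-(5/52)x + 15/26)(52x**2 + 312x + 260) + (0)
Last nonzero remainder: 52x**2 + 312x + 260. Dividing through by 52 gives the monic gcd x**2 + 6x + 5.
Cancel x**2 + 6x + 5 from numerator and denominator to get the reduced form.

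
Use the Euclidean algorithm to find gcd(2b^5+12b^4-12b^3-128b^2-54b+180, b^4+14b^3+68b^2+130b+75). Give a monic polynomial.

By polynomial division,
  2b^5+12b^4-12b^3-128b^2-54b+180 = (2b-16)(b^4+14b^3+68b^2+130b+75) + (76b^3+700b^2+1876b+1380)
  b^4+14b^3+68b^2+130b+75 = ((1/76)b+91/1444)(76b^3+700b^2+1876b+1380) + (-(288/361)b^2-(2304/361)b-4320/361)
  76b^3+700b^2+1876b+1380 = (-(6859/72)b-8303/72)(-(288/361)b^2-(2304/361)b-4320/361) + (0)
Last nonzero remainder: -(288/361)b^2-(2304/361)b-4320/361. Dividing through by -288/361 gives the monic gcd b^2+8b+15.

b^2+8b+15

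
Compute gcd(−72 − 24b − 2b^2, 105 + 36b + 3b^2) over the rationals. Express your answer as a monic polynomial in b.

Repeated division with remainder:
  −2b^2 − 24b − 72 = (−2/3)(3b^2 + 36b + 105) + (−2)
  3b^2 + 36b + 105 = (−(3/2)b^2 − 18b − 105/2)(−2) + (0)
The last nonzero remainder is the constant −2, so the polynomials are coprime and gcd = 1.

1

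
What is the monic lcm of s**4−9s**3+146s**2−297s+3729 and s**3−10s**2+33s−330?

s**5−19s**4+236s**3−1757s**2+6699s−37290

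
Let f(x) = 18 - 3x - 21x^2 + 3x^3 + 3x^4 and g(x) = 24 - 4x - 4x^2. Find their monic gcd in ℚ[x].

Euclidean algorithm in ℚ[x]:
  3x^4 + 3x^3 - 21x^2 - 3x + 18 = (-(3/4)x^2 + 3/4)(-4x^2 - 4x + 24) + (0)
Last nonzero remainder: -4x^2 - 4x + 24. Dividing through by -4 gives the monic gcd x^2 + x - 6.

-6 + x + x^2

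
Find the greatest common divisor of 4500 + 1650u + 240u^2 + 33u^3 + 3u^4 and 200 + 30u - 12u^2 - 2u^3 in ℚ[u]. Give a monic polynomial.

5 + u

Euclidean algorithm in ℚ[u]:
  3u^4 + 33u^3 + 240u^2 + 1650u + 4500 = (-(3/2)u - 15/2)(-2u^3 - 12u^2 + 30u + 200) + (195u^2 + 2175u + 6000)
  -2u^3 - 12u^2 + 30u + 200 = (-(2/195)u + 134/2535)(195u^2 + 2175u + 6000) + (-(3960/169)u - 19800/169)
  195u^2 + 2175u + 6000 = (-(2197/264)u - 1690/33)(-(3960/169)u - 19800/169) + (0)
Last nonzero remainder: -(3960/169)u - 19800/169. Dividing through by -3960/169 gives the monic gcd u + 5.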